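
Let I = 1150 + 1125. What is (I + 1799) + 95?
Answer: 4169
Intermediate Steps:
I = 2275
(I + 1799) + 95 = (2275 + 1799) + 95 = 4074 + 95 = 4169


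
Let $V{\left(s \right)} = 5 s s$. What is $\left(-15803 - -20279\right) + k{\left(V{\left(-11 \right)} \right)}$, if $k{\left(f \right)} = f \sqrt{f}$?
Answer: $4476 + 6655 \sqrt{5} \approx 19357.0$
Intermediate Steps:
$V{\left(s \right)} = 5 s^{2}$
$k{\left(f \right)} = f^{\frac{3}{2}}$
$\left(-15803 - -20279\right) + k{\left(V{\left(-11 \right)} \right)} = \left(-15803 - -20279\right) + \left(5 \left(-11\right)^{2}\right)^{\frac{3}{2}} = \left(-15803 + 20279\right) + \left(5 \cdot 121\right)^{\frac{3}{2}} = 4476 + 605^{\frac{3}{2}} = 4476 + 6655 \sqrt{5}$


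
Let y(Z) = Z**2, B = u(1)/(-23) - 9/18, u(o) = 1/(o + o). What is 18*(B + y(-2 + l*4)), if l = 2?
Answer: 14688/23 ≈ 638.61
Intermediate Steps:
u(o) = 1/(2*o)
B = -12/23 (B = ((1/2)/1)/(-23) - 9/18 = ((1/2)*1)*(-1/23) - 9*1/18 = (1/2)*(-1/23) - 1/2 = -1/46 - 1/2 = -12/23 ≈ -0.52174)
18*(B + y(-2 + l*4)) = 18*(-12/23 + (-2 + 2*4)**2) = 18*(-12/23 + (-2 + 8)**2) = 18*(-12/23 + 6**2) = 18*(-12/23 + 36) = 18*(816/23) = 14688/23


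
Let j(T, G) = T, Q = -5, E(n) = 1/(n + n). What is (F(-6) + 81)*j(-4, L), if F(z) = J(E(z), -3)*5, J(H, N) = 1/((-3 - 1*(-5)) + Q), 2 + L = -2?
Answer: -952/3 ≈ -317.33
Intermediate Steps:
L = -4 (L = -2 - 2 = -4)
E(n) = 1/(2*n)
J(H, N) = -⅓ (J(H, N) = 1/((-3 - 1*(-5)) - 5) = 1/((-3 + 5) - 5) = 1/(2 - 5) = 1/(-3) = -⅓)
F(z) = -5/3 (F(z) = -⅓*5 = -5/3)
(F(-6) + 81)*j(-4, L) = (-5/3 + 81)*(-4) = (238/3)*(-4) = -952/3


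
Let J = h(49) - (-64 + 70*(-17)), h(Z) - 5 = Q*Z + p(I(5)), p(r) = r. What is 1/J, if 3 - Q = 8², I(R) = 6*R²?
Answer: -1/1580 ≈ -0.00063291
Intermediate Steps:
Q = -61 (Q = 3 - 1*8² = 3 - 1*64 = 3 - 64 = -61)
h(Z) = 155 - 61*Z (h(Z) = 5 + (-61*Z + 6*5²) = 5 + (-61*Z + 6*25) = 5 + (-61*Z + 150) = 5 + (150 - 61*Z) = 155 - 61*Z)
J = -1580 (J = (155 - 61*49) - (-64 + 70*(-17)) = (155 - 2989) - (-64 - 1190) = -2834 - 1*(-1254) = -2834 + 1254 = -1580)
1/J = 1/(-1580) = -1/1580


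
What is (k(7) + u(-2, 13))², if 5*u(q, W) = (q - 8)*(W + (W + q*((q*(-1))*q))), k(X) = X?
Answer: 3721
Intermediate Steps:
u(q, W) = (-8 + q)*(-q³ + 2*W)/5 (u(q, W) = ((q - 8)*(W + (W + q*((q*(-1))*q))))/5 = ((-8 + q)*(W + (W + q*((-q)*q))))/5 = ((-8 + q)*(W + (W + q*(-q²))))/5 = ((-8 + q)*(W + (W - q³)))/5 = ((-8 + q)*(-q³ + 2*W))/5 = (-8 + q)*(-q³ + 2*W)/5)
(k(7) + u(-2, 13))² = (7 + (-16/5*13 - ⅕*(-2)⁴ + (8/5)*(-2)³ + (⅖)*13*(-2)))² = (7 + (-208/5 - ⅕*16 + (8/5)*(-8) - 52/5))² = (7 + (-208/5 - 16/5 - 64/5 - 52/5))² = (7 - 68)² = (-61)² = 3721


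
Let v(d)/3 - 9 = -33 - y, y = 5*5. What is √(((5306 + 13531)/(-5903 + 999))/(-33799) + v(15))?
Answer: 5*I*√40385514895025538/82875148 ≈ 12.124*I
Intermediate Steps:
y = 25
v(d) = -147 (v(d) = 27 + 3*(-33 - 1*25) = 27 + 3*(-33 - 25) = 27 + 3*(-58) = 27 - 174 = -147)
√(((5306 + 13531)/(-5903 + 999))/(-33799) + v(15)) = √(((5306 + 13531)/(-5903 + 999))/(-33799) - 147) = √((18837/(-4904))*(-1/33799) - 147) = √((18837*(-1/4904))*(-1/33799) - 147) = √(-18837/4904*(-1/33799) - 147) = √(18837/165750296 - 147) = √(-24365274675/165750296) = 5*I*√40385514895025538/82875148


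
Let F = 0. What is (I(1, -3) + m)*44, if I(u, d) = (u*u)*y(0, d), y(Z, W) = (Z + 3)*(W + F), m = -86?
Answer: -4180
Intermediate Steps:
y(Z, W) = W*(3 + Z) (y(Z, W) = (Z + 3)*(W + 0) = (3 + Z)*W = W*(3 + Z))
I(u, d) = 3*d*u² (I(u, d) = (u*u)*(d*(3 + 0)) = u²*(d*3) = u²*(3*d) = 3*d*u²)
(I(1, -3) + m)*44 = (3*(-3)*1² - 86)*44 = (3*(-3)*1 - 86)*44 = (-9 - 86)*44 = -95*44 = -4180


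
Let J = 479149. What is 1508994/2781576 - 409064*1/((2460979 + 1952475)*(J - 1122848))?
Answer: 17011731766203019/31358250755007148 ≈ 0.54250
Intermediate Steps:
1508994/2781576 - 409064*1/((2460979 + 1952475)*(J - 1122848)) = 1508994/2781576 - 409064*1/((479149 - 1122848)*(2460979 + 1952475)) = 1508994*(1/2781576) - 409064/((-643699*4413454)) = 83833/154532 - 409064/(-2840935926346) = 83833/154532 - 409064*(-1/2840935926346) = 83833/154532 + 204532/1420467963173 = 17011731766203019/31358250755007148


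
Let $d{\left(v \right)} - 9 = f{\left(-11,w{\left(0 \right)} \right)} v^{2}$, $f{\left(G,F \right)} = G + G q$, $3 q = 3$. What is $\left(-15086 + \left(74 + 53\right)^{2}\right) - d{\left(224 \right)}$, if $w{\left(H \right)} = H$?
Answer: $1104906$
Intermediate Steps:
$q = 1$ ($q = \frac{1}{3} \cdot 3 = 1$)
$f{\left(G,F \right)} = 2 G$ ($f{\left(G,F \right)} = G + G 1 = G + G = 2 G$)
$d{\left(v \right)} = 9 - 22 v^{2}$ ($d{\left(v \right)} = 9 + 2 \left(-11\right) v^{2} = 9 - 22 v^{2}$)
$\left(-15086 + \left(74 + 53\right)^{2}\right) - d{\left(224 \right)} = \left(-15086 + \left(74 + 53\right)^{2}\right) - \left(9 - 22 \cdot 224^{2}\right) = \left(-15086 + 127^{2}\right) - \left(9 - 1103872\right) = \left(-15086 + 16129\right) - \left(9 - 1103872\right) = 1043 - -1103863 = 1043 + 1103863 = 1104906$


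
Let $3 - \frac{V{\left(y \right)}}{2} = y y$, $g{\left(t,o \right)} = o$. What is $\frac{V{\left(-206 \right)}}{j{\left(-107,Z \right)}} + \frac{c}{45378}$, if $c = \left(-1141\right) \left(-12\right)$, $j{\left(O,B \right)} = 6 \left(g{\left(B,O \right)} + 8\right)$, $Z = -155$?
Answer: $\frac{107199511}{748737} \approx 143.17$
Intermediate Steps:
$j{\left(O,B \right)} = 48 + 6 O$ ($j{\left(O,B \right)} = 6 \left(O + 8\right) = 6 \left(8 + O\right) = 48 + 6 O$)
$V{\left(y \right)} = 6 - 2 y^{2}$ ($V{\left(y \right)} = 6 - 2 y y = 6 - 2 y^{2}$)
$c = 13692$
$\frac{V{\left(-206 \right)}}{j{\left(-107,Z \right)}} + \frac{c}{45378} = \frac{6 - 2 \left(-206\right)^{2}}{48 + 6 \left(-107\right)} + \frac{13692}{45378} = \frac{6 - 84872}{48 - 642} + 13692 \cdot \frac{1}{45378} = \frac{6 - 84872}{-594} + \frac{2282}{7563} = \left(-84866\right) \left(- \frac{1}{594}\right) + \frac{2282}{7563} = \frac{42433}{297} + \frac{2282}{7563} = \frac{107199511}{748737}$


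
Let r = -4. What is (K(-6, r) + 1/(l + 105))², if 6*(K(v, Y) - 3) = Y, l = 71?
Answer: 1525225/278784 ≈ 5.4710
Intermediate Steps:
K(v, Y) = 3 + Y/6
(K(-6, r) + 1/(l + 105))² = ((3 + (⅙)*(-4)) + 1/(71 + 105))² = ((3 - ⅔) + 1/176)² = (7/3 + 1/176)² = (1235/528)² = 1525225/278784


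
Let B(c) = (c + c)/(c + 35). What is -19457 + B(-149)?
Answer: -1108900/57 ≈ -19454.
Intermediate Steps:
B(c) = 2*c/(35 + c) (B(c) = (2*c)/(35 + c) = 2*c/(35 + c))
-19457 + B(-149) = -19457 + 2*(-149)/(35 - 149) = -19457 + 2*(-149)/(-114) = -19457 + 2*(-149)*(-1/114) = -19457 + 149/57 = -1108900/57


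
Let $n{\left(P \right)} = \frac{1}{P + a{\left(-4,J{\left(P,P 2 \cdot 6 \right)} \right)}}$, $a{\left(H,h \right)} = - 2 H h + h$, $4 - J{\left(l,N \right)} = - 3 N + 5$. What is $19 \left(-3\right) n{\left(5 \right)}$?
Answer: $- \frac{57}{1616} \approx -0.035272$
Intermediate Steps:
$J{\left(l,N \right)} = -1 + 3 N$ ($J{\left(l,N \right)} = 4 - \left(- 3 N + 5\right) = 4 - \left(5 - 3 N\right) = 4 + \left(-5 + 3 N\right) = -1 + 3 N$)
$a{\left(H,h \right)} = h - 2 H h$ ($a{\left(H,h \right)} = - 2 H h + h = h - 2 H h$)
$n{\left(P \right)} = \frac{1}{-9 + 325 P}$ ($n{\left(P \right)} = \frac{1}{P + \left(-1 + 3 P 2 \cdot 6\right) \left(1 - -8\right)} = \frac{1}{P + \left(-1 + 3 \cdot 2 P 6\right) \left(1 + 8\right)} = \frac{1}{P + \left(-1 + 3 \cdot 12 P\right) 9} = \frac{1}{P + \left(-1 + 36 P\right) 9} = \frac{1}{P + \left(-9 + 324 P\right)} = \frac{1}{-9 + 325 P}$)
$19 \left(-3\right) n{\left(5 \right)} = \frac{19 \left(-3\right)}{-9 + 325 \cdot 5} = - \frac{57}{-9 + 1625} = - \frac{57}{1616}$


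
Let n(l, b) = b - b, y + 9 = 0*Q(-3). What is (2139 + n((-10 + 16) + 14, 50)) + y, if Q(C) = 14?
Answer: 2130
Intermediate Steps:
y = -9 (y = -9 + 0*14 = -9 + 0 = -9)
n(l, b) = 0
(2139 + n((-10 + 16) + 14, 50)) + y = (2139 + 0) - 9 = 2139 - 9 = 2130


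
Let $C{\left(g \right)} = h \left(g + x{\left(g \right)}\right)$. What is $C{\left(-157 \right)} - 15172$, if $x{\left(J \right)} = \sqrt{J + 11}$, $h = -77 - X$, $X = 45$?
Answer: $3982 - 122 i \sqrt{146} \approx 3982.0 - 1474.1 i$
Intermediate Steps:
$h = -122$ ($h = -77 - 45 = -122$)
$x{\left(J \right)} = \sqrt{11 + J}$
$C{\left(g \right)} = - 122 g - 122 \sqrt{11 + g}$ ($C{\left(g \right)} = - 122 \left(g + \sqrt{11 + g}\right) = - 122 g - 122 \sqrt{11 + g}$)
$C{\left(-157 \right)} - 15172 = \left(\left(-122\right) \left(-157\right) - 122 \sqrt{11 - 157}\right) - 15172 = \left(19154 - 122 \sqrt{-146}\right) - 15172 = \left(19154 - 122 i \sqrt{146}\right) - 15172 = 3982 - 122 i \sqrt{146}$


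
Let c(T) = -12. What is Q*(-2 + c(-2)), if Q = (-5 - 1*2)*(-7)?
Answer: -686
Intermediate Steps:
Q = 49 (Q = (-5 - 2)*(-7) = -7*(-7) = 49)
Q*(-2 + c(-2)) = 49*(-2 - 12) = 49*(-14) = -686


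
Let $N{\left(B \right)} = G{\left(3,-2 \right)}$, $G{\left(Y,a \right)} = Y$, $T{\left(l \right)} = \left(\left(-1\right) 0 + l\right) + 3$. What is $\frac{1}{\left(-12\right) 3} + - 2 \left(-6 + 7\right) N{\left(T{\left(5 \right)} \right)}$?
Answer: $- \frac{217}{36} \approx -6.0278$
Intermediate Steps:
$T{\left(l \right)} = 3 + l$ ($T{\left(l \right)} = \left(0 + l\right) + 3 = l + 3 = 3 + l$)
$N{\left(B \right)} = 3$
$\frac{1}{\left(-12\right) 3} + - 2 \left(-6 + 7\right) N{\left(T{\left(5 \right)} \right)} = \frac{1}{\left(-12\right) 3} + - 2 \left(-6 + 7\right) 3 = \frac{1}{-36} + \left(-2\right) 1 \cdot 3 = - \frac{1}{36} - 6 = - \frac{217}{36}$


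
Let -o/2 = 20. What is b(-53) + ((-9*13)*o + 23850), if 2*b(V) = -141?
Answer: 56919/2 ≈ 28460.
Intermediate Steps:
o = -40 (o = -2*20 = -40)
b(V) = -141/2 (b(V) = (½)*(-141) = -141/2)
b(-53) + ((-9*13)*o + 23850) = -141/2 + (-9*13*(-40) + 23850) = -141/2 + (-117*(-40) + 23850) = -141/2 + (4680 + 23850) = -141/2 + 28530 = 56919/2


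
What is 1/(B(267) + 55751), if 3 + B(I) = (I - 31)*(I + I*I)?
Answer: 1/16942964 ≈ 5.9022e-8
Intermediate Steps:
B(I) = -3 + (-31 + I)*(I + I²) (B(I) = -3 + (I - 31)*(I + I*I) = -3 + (-31 + I)*(I + I²))
1/(B(267) + 55751) = 1/((-3 + 267³ - 31*267 - 30*267²) + 55751) = 1/((-3 + 19034163 - 8277 - 30*71289) + 55751) = 1/((-3 + 19034163 - 8277 - 2138670) + 55751) = 1/(16887213 + 55751) = 1/16942964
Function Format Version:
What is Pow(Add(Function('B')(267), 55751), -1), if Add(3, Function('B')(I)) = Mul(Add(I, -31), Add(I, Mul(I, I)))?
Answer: Rational(1, 16942964) ≈ 5.9022e-8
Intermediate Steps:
Function('B')(I) = Add(-3, Mul(Add(-31, I), Add(I, Pow(I, 2)))) (Function('B')(I) = Add(-3, Mul(Add(I, -31), Add(I, Mul(I, I)))) = Add(-3, Mul(Add(-31, I), Add(I, Pow(I, 2)))))
Pow(Add(Function('B')(267), 55751), -1) = Pow(Add(Add(-3, Pow(267, 3), Mul(-31, 267), Mul(-30, Pow(267, 2))), 55751), -1) = Pow(Add(Add(-3, 19034163, -8277, Mul(-30, 71289)), 55751), -1) = Pow(Add(Add(-3, 19034163, -8277, -2138670), 55751), -1) = Pow(Add(16887213, 55751), -1) = Pow(16942964, -1) = Rational(1, 16942964)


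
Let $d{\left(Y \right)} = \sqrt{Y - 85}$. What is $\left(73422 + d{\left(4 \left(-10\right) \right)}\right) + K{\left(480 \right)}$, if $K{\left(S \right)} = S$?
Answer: $73902 + 5 i \sqrt{5} \approx 73902.0 + 11.18 i$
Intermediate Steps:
$d{\left(Y \right)} = \sqrt{-85 + Y}$
$\left(73422 + d{\left(4 \left(-10\right) \right)}\right) + K{\left(480 \right)} = \left(73422 + \sqrt{-85 + 4 \left(-10\right)}\right) + 480 = \left(73422 + \sqrt{-85 - 40}\right) + 480 = \left(73422 + \sqrt{-125}\right) + 480 = \left(73422 + 5 i \sqrt{5}\right) + 480 = 73902 + 5 i \sqrt{5}$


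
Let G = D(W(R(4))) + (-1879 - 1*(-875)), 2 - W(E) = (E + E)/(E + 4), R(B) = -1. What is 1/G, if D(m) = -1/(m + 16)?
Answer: -56/56227 ≈ -0.00099596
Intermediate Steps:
W(E) = 2 - 2*E/(4 + E) (W(E) = 2 - (E + E)/(E + 4) = 2 - 2*E/(4 + E))
D(m) = -1/(16 + m)
G = -56227/56 (G = -1/(16 + 8/(4 - 1)) + (-1879 - 1*(-875)) = -1/(16 + 8/3) + (-1879 + 875) = -1/(16 + 8*(⅓)) - 1004 = -1/(16 + 8/3) - 1004 = -1/56/3 - 1004 = -1*3/56 - 1004 = -3/56 - 1004 = -56227/56 ≈ -1004.1)
1/G = 1/(-56227/56) = -56/56227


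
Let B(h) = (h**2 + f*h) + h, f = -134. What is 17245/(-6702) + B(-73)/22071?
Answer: -31092191/16435538 ≈ -1.8918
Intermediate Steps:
B(h) = h**2 - 133*h (B(h) = (h**2 - 134*h) + h = h**2 - 133*h)
17245/(-6702) + B(-73)/22071 = 17245/(-6702) - 73*(-133 - 73)/22071 = 17245*(-1/6702) - 73*(-206)*(1/22071) = -17245/6702 + 15038*(1/22071) = -17245/6702 + 15038/22071 = -31092191/16435538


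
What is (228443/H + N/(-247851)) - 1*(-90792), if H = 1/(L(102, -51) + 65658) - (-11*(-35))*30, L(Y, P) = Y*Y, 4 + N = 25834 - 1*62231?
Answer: 19764874736625623341/217741093653249 ≈ 90772.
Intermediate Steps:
N = -36401 (N = -4 + (25834 - 1*62231) = -4 + (25834 - 62231) = -4 - 36397 = -36401)
L(Y, P) = Y²
H = -878516099/76062 (H = 1/(102² + 65658) - (-11*(-35))*30 = 1/(10404 + 65658) - 385*30 = 1/76062 - 1*11550 = 1/76062 - 11550 = -878516099/76062 ≈ -11550.)
(228443/H + N/(-247851)) - 1*(-90792) = (228443/(-878516099/76062) - 36401/(-247851)) - 1*(-90792) = (228443*(-76062/878516099) - 36401*(-1/247851)) + 90792 = (-17375831466/878516099 + 36401/247851) + 90792 = -4274638340159867/217741093653249 + 90792 = 19764874736625623341/217741093653249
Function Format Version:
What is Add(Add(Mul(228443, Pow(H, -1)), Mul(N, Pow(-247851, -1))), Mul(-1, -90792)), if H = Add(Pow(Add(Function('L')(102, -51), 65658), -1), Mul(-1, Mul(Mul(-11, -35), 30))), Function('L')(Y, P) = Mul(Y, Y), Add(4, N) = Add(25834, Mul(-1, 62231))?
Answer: Rational(19764874736625623341, 217741093653249) ≈ 90772.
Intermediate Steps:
N = -36401 (N = Add(-4, Add(25834, Mul(-1, 62231))) = Add(-4, Add(25834, -62231)) = Add(-4, -36397) = -36401)
Function('L')(Y, P) = Pow(Y, 2)
H = Rational(-878516099, 76062) (H = Add(Pow(Add(Pow(102, 2), 65658), -1), Mul(-1, Mul(Mul(-11, -35), 30))) = Add(Pow(Add(10404, 65658), -1), Mul(-1, Mul(385, 30))) = Add(Pow(76062, -1), Mul(-1, 11550)) = Add(Rational(1, 76062), -11550) = Rational(-878516099, 76062) ≈ -11550.)
Add(Add(Mul(228443, Pow(H, -1)), Mul(N, Pow(-247851, -1))), Mul(-1, -90792)) = Add(Add(Mul(228443, Pow(Rational(-878516099, 76062), -1)), Mul(-36401, Pow(-247851, -1))), Mul(-1, -90792)) = Add(Add(Mul(228443, Rational(-76062, 878516099)), Mul(-36401, Rational(-1, 247851))), 90792) = Add(Add(Rational(-17375831466, 878516099), Rational(36401, 247851)), 90792) = Add(Rational(-4274638340159867, 217741093653249), 90792) = Rational(19764874736625623341, 217741093653249)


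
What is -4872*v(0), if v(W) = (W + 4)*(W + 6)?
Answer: -116928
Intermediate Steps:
v(W) = (4 + W)*(6 + W)
-4872*v(0) = -4872*(24 + 0² + 10*0) = -4872*(24 + 0 + 0) = -4872*24 = -116928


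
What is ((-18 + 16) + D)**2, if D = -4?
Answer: 36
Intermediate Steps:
((-18 + 16) + D)**2 = ((-18 + 16) - 4)**2 = (-2 - 4)**2 = (-6)**2 = 36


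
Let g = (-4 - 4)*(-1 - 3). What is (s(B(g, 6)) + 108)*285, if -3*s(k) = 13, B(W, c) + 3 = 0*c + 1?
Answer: 29545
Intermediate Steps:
g = 32 (g = -8*(-4) = 32)
B(W, c) = -2 (B(W, c) = -3 + (0*c + 1) = -3 + (0 + 1) = -3 + 1 = -2)
s(k) = -13/3 (s(k) = -⅓*13 = -13/3)
(s(B(g, 6)) + 108)*285 = (-13/3 + 108)*285 = (311/3)*285 = 29545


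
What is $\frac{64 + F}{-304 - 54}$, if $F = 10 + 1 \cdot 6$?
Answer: $- \frac{40}{179} \approx -0.22346$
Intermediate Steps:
$F = 16$ ($F = 10 + 6 = 16$)
$\frac{64 + F}{-304 - 54} = \frac{64 + 16}{-304 - 54} = \frac{80}{-304 - 54} = \frac{80}{-358} = 80 \left(- \frac{1}{358}\right) = - \frac{40}{179}$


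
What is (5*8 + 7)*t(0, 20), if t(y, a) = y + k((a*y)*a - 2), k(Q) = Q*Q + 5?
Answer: 423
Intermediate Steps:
k(Q) = 5 + Q**2 (k(Q) = Q**2 + 5 = 5 + Q**2)
t(y, a) = 5 + y + (-2 + y*a**2)**2 (t(y, a) = y + (5 + ((a*y)*a - 2)**2) = y + (5 + (y*a**2 - 2)**2) = y + (5 + (-2 + y*a**2)**2) = 5 + y + (-2 + y*a**2)**2)
(5*8 + 7)*t(0, 20) = (5*8 + 7)*(5 + 0 + (-2 + 0*20**2)**2) = (40 + 7)*(5 + 0 + (-2 + 0*400)**2) = 47*(5 + 0 + (-2 + 0)**2) = 47*(5 + 0 + (-2)**2) = 47*(5 + 0 + 4) = 47*9 = 423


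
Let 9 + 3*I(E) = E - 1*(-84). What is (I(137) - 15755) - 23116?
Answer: -116401/3 ≈ -38800.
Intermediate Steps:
I(E) = 25 + E/3 (I(E) = -3 + (E - 1*(-84))/3 = -3 + (E + 84)/3 = -3 + (84 + E)/3 = -3 + (28 + E/3) = 25 + E/3)
(I(137) - 15755) - 23116 = ((25 + (⅓)*137) - 15755) - 23116 = ((25 + 137/3) - 15755) - 23116 = (212/3 - 15755) - 23116 = -47053/3 - 23116 = -116401/3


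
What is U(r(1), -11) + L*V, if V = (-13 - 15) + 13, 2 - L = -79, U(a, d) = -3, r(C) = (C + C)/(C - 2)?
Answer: -1218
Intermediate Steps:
r(C) = 2*C/(-2 + C) (r(C) = (2*C)/(-2 + C) = 2*C/(-2 + C))
L = 81 (L = 2 - 1*(-79) = 2 + 79 = 81)
V = -15 (V = -28 + 13 = -15)
U(r(1), -11) + L*V = -3 + 81*(-15) = -3 - 1215 = -1218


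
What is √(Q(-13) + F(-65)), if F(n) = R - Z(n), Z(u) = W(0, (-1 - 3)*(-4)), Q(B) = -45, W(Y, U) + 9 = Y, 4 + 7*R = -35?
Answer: I*√2037/7 ≈ 6.4476*I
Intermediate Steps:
R = -39/7 (R = -4/7 + (⅐)*(-35) = -4/7 - 5 = -39/7 ≈ -5.5714)
W(Y, U) = -9 + Y
Z(u) = -9 (Z(u) = -9 + 0 = -9)
F(n) = 24/7 (F(n) = -39/7 - 1*(-9) = -39/7 + 9 = 24/7)
√(Q(-13) + F(-65)) = √(-45 + 24/7) = √(-291/7) = I*√2037/7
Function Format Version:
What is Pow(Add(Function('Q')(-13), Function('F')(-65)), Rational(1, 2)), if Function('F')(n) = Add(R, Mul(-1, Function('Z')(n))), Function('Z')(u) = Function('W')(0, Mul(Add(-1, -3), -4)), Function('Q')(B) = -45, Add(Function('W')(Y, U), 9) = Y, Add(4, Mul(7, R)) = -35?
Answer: Mul(Rational(1, 7), I, Pow(2037, Rational(1, 2))) ≈ Mul(6.4476, I)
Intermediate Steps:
R = Rational(-39, 7) (R = Add(Rational(-4, 7), Mul(Rational(1, 7), -35)) = Add(Rational(-4, 7), -5) = Rational(-39, 7) ≈ -5.5714)
Function('W')(Y, U) = Add(-9, Y)
Function('Z')(u) = -9 (Function('Z')(u) = Add(-9, 0) = -9)
Function('F')(n) = Rational(24, 7) (Function('F')(n) = Add(Rational(-39, 7), Mul(-1, -9)) = Add(Rational(-39, 7), 9) = Rational(24, 7))
Pow(Add(Function('Q')(-13), Function('F')(-65)), Rational(1, 2)) = Pow(Add(-45, Rational(24, 7)), Rational(1, 2)) = Pow(Rational(-291, 7), Rational(1, 2)) = Mul(Rational(1, 7), I, Pow(2037, Rational(1, 2)))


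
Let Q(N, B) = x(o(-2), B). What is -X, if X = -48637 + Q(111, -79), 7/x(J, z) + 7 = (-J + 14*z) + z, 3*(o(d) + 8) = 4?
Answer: 24707599/508 ≈ 48637.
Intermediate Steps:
o(d) = -20/3 (o(d) = -8 + (⅓)*4 = -8 + 4/3 = -20/3)
x(J, z) = 7/(-7 - J + 15*z) (x(J, z) = 7/(-7 + ((-J + 14*z) + z)) = 7/(-7 + (-J + 15*z)) = 7/(-7 - J + 15*z))
Q(N, B) = 7/(-⅓ + 15*B) (Q(N, B) = 7/(-7 - 1*(-20/3) + 15*B) = 7/(-7 + 20/3 + 15*B) = 7/(-⅓ + 15*B))
X = -24707599/508 (X = -48637 + 21/(-1 + 45*(-79)) = -48637 + 21/(-1 - 3555) = -48637 + 21/(-3556) = -48637 + 21*(-1/3556) = -48637 - 3/508 = -24707599/508 ≈ -48637.)
-X = -1*(-24707599/508) = 24707599/508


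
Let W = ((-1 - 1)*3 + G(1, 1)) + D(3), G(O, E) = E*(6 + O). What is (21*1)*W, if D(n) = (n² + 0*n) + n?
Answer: 273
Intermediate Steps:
D(n) = n + n² (D(n) = (n² + 0) + n = n² + n = n + n²)
W = 13 (W = ((-1 - 1)*3 + 1*(6 + 1)) + 3*(1 + 3) = (-2*3 + 1*7) + 3*4 = (-6 + 7) + 12 = 1 + 12 = 13)
(21*1)*W = (21*1)*13 = 21*13 = 273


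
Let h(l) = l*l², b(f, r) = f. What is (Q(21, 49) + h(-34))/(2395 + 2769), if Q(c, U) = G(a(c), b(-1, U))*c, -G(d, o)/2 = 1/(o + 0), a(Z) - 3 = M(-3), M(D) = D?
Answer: -19631/2582 ≈ -7.6030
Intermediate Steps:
a(Z) = 0 (a(Z) = 3 - 3 = 0)
G(d, o) = -2/o (G(d, o) = -2/(o + 0) = -2/o)
Q(c, U) = 2*c (Q(c, U) = (-2/(-1))*c = (-2*(-1))*c = 2*c)
h(l) = l³
(Q(21, 49) + h(-34))/(2395 + 2769) = (2*21 + (-34)³)/(2395 + 2769) = (42 - 39304)/5164 = -39262*1/5164 = -19631/2582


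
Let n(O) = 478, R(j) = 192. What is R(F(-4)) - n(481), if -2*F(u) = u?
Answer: -286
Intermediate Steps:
F(u) = -u/2
R(F(-4)) - n(481) = 192 - 1*478 = 192 - 478 = -286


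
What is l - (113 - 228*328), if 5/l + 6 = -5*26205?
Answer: 9784215796/131031 ≈ 74671.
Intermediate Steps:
l = -5/131031 (l = 5/(-6 - 5*26205) = 5/(-6 - 131025) = 5/(-131031) = 5*(-1/131031) = -5/131031 ≈ -3.8159e-5)
l - (113 - 228*328) = -5/131031 - (113 - 228*328) = -5/131031 - (113 - 74784) = -5/131031 - 1*(-74671) = -5/131031 + 74671 = 9784215796/131031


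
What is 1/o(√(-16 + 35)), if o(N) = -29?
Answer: -1/29 ≈ -0.034483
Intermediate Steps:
1/o(√(-16 + 35)) = 1/(-29) = -1/29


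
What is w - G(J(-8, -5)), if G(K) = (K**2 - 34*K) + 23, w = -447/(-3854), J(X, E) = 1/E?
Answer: -2863909/96350 ≈ -29.724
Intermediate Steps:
w = 447/3854 (w = -447*(-1/3854) = 447/3854 ≈ 0.11598)
G(K) = 23 + K**2 - 34*K
w - G(J(-8, -5)) = 447/3854 - (23 + (1/(-5))**2 - 34/(-5)) = 447/3854 - (23 + (-1/5)**2 - 34*(-1/5)) = 447/3854 - (23 + 1/25 + 34/5) = 447/3854 - 1*746/25 = 447/3854 - 746/25 = -2863909/96350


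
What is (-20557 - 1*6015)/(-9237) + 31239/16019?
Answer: 714211511/147967503 ≈ 4.8268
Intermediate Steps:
(-20557 - 1*6015)/(-9237) + 31239/16019 = (-20557 - 6015)*(-1/9237) + 31239*(1/16019) = -26572*(-1/9237) + 31239/16019 = 26572/9237 + 31239/16019 = 714211511/147967503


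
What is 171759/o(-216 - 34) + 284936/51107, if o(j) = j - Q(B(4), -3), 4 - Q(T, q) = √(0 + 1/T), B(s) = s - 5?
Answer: -14840610310/22129331 - 171759*I/64517 ≈ -670.63 - 2.6622*I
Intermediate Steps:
B(s) = -5 + s
Q(T, q) = 4 - √(1/T) (Q(T, q) = 4 - √(0 + 1/T) = 4 - √(1/T))
o(j) = -4 + I + j (o(j) = j - (4 - √(1/(-5 + 4))) = j - (4 - √(1/(-1))) = j - (4 - √(-1)) = j - (4 - I) = j + (-4 + I) = -4 + I + j)
171759/o(-216 - 34) + 284936/51107 = 171759/(-4 + I + (-216 - 34)) + 284936/51107 = 171759/(-4 + I - 250) + 284936*(1/51107) = 171759/(-254 + I) + 284936/51107 = 171759*((-254 - I)/64517) + 284936/51107 = 171759*(-254 - I)/64517 + 284936/51107 = 284936/51107 + 171759*(-254 - I)/64517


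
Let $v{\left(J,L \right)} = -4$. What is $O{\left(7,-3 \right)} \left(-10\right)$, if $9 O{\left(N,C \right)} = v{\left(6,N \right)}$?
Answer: $\frac{40}{9} \approx 4.4444$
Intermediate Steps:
$O{\left(N,C \right)} = - \frac{4}{9}$ ($O{\left(N,C \right)} = \frac{1}{9} \left(-4\right) = - \frac{4}{9}$)
$O{\left(7,-3 \right)} \left(-10\right) = \left(- \frac{4}{9}\right) \left(-10\right) = \frac{40}{9}$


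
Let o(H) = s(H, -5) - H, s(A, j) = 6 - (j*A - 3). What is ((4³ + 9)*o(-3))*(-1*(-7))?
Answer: -1533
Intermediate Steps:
s(A, j) = 9 - A*j (s(A, j) = 6 - (A*j - 3) = 6 - (-3 + A*j) = 6 + (3 - A*j) = 9 - A*j)
o(H) = 9 + 4*H (o(H) = (9 - 1*H*(-5)) - H = (9 + 5*H) - H = 9 + 4*H)
((4³ + 9)*o(-3))*(-1*(-7)) = ((4³ + 9)*(9 + 4*(-3)))*(-1*(-7)) = ((64 + 9)*(9 - 12))*7 = (73*(-3))*7 = -219*7 = -1533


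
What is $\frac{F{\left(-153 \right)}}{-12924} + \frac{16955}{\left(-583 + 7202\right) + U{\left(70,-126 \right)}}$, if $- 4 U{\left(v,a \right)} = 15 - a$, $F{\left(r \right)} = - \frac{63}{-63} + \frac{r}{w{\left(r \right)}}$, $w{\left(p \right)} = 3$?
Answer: $\frac{87782243}{34035354} \approx 2.5791$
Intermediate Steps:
$F{\left(r \right)} = 1 + \frac{r}{3}$ ($F{\left(r \right)} = - \frac{63}{-63} + \frac{r}{3} = \left(-63\right) \left(- \frac{1}{63}\right) + r \frac{1}{3} = 1 + \frac{r}{3}$)
$U{\left(v,a \right)} = - \frac{15}{4} + \frac{a}{4}$ ($U{\left(v,a \right)} = - \frac{15 - a}{4} = - \frac{15}{4} + \frac{a}{4}$)
$\frac{F{\left(-153 \right)}}{-12924} + \frac{16955}{\left(-583 + 7202\right) + U{\left(70,-126 \right)}} = \frac{1 + \frac{1}{3} \left(-153\right)}{-12924} + \frac{16955}{\left(-583 + 7202\right) + \left(- \frac{15}{4} + \frac{1}{4} \left(-126\right)\right)} = \left(1 - 51\right) \left(- \frac{1}{12924}\right) + \frac{16955}{6619 - \frac{141}{4}} = \left(-50\right) \left(- \frac{1}{12924}\right) + \frac{16955}{6619 - \frac{141}{4}} = \frac{25}{6462} + \frac{16955}{\frac{26335}{4}} = \frac{25}{6462} + 16955 \cdot \frac{4}{26335} = \frac{25}{6462} + \frac{13564}{5267} = \frac{87782243}{34035354}$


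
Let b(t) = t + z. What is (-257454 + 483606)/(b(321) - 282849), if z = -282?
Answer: -37692/47135 ≈ -0.79966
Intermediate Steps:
b(t) = -282 + t (b(t) = t - 282 = -282 + t)
(-257454 + 483606)/(b(321) - 282849) = (-257454 + 483606)/((-282 + 321) - 282849) = 226152/(39 - 282849) = 226152/(-282810) = 226152*(-1/282810) = -37692/47135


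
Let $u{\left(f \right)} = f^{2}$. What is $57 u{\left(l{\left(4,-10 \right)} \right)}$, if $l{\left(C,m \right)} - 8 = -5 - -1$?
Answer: $912$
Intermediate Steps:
$l{\left(C,m \right)} = 4$ ($l{\left(C,m \right)} = 8 - 4 = 4$)
$57 u{\left(l{\left(4,-10 \right)} \right)} = 57 \cdot 4^{2} = 57 \cdot 16 = 912$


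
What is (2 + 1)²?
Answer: 9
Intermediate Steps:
(2 + 1)² = 3² = 9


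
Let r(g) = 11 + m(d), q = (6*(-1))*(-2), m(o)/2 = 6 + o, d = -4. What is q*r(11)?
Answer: 180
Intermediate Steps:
m(o) = 12 + 2*o (m(o) = 2*(6 + o) = 12 + 2*o)
q = 12 (q = -6*(-2) = 12)
r(g) = 15 (r(g) = 11 + (12 + 2*(-4)) = 11 + (12 - 8) = 11 + 4 = 15)
q*r(11) = 12*15 = 180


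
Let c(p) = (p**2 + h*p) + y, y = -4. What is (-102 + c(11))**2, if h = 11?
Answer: 18496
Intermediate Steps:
c(p) = -4 + p**2 + 11*p (c(p) = (p**2 + 11*p) - 4 = -4 + p**2 + 11*p)
(-102 + c(11))**2 = (-102 + (-4 + 11**2 + 11*11))**2 = (-102 + (-4 + 121 + 121))**2 = (-102 + 238)**2 = 136**2 = 18496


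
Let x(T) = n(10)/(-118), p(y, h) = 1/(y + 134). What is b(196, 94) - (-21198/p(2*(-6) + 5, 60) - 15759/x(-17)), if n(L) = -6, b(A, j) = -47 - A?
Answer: 3001830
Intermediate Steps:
p(y, h) = 1/(134 + y)
x(T) = 3/59 (x(T) = -6/(-118) = -6*(-1/118) = 3/59)
b(196, 94) - (-21198/p(2*(-6) + 5, 60) - 15759/x(-17)) = (-47 - 1*196) - (-(2946522 - 254376) - 15759/3/59) = (-47 - 196) - (-21198/(1/(134 + (-12 + 5))) - 15759*59/3) = -243 - (-21198/(1/(134 - 7)) - 309927) = -243 - (-21198/(1/127) - 309927) = -243 - (-21198/1/127 - 309927) = -243 - (-21198*127 - 309927) = -243 - (-2692146 - 309927) = -243 - 1*(-3002073) = -243 + 3002073 = 3001830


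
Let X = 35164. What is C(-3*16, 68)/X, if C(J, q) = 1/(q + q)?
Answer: 1/4782304 ≈ 2.0910e-7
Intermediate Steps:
C(J, q) = 1/(2*q)
C(-3*16, 68)/X = ((½)/68)/35164 = ((½)*(1/68))*(1/35164) = (1/136)*(1/35164) = 1/4782304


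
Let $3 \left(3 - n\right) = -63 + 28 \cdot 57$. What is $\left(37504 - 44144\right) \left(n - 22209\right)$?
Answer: $150840880$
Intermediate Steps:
$n = -508$ ($n = 3 - \frac{-63 + 28 \cdot 57}{3} = 3 - \frac{-63 + 1596}{3} = 3 - 511 = -508$)
$\left(37504 - 44144\right) \left(n - 22209\right) = \left(37504 - 44144\right) \left(-508 - 22209\right) = \left(-6640\right) \left(-22717\right) = 150840880$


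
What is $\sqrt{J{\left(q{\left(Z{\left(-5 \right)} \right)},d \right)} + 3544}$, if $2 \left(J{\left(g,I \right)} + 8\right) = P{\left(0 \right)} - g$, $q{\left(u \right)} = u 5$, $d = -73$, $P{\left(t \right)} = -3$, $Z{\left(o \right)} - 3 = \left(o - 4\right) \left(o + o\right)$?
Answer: $\sqrt{3302} \approx 57.463$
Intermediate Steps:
$Z{\left(o \right)} = 3 + 2 o \left(-4 + o\right)$ ($Z{\left(o \right)} = 3 + \left(o - 4\right) \left(o + o\right) = 3 + \left(-4 + o\right) 2 o = 3 + 2 o \left(-4 + o\right)$)
$q{\left(u \right)} = 5 u$
$J{\left(g,I \right)} = - \frac{19}{2} - \frac{g}{2}$ ($J{\left(g,I \right)} = -8 + \frac{-3 - g}{2} = -8 - \left(\frac{3}{2} + \frac{g}{2}\right) = - \frac{19}{2} - \frac{g}{2}$)
$\sqrt{J{\left(q{\left(Z{\left(-5 \right)} \right)},d \right)} + 3544} = \sqrt{\left(- \frac{19}{2} - \frac{5 \left(3 - -40 + 2 \left(-5\right)^{2}\right)}{2}\right) + 3544} = \sqrt{\left(- \frac{19}{2} - \frac{5 \left(3 + 40 + 2 \cdot 25\right)}{2}\right) + 3544} = \sqrt{\left(- \frac{19}{2} - \frac{5 \left(3 + 40 + 50\right)}{2}\right) + 3544} = \sqrt{\left(- \frac{19}{2} - \frac{5 \cdot 93}{2}\right) + 3544} = \sqrt{\left(- \frac{19}{2} - \frac{465}{2}\right) + 3544} = \sqrt{-242 + 3544} = \sqrt{3302}$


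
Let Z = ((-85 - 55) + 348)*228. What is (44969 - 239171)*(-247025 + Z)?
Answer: 38762913402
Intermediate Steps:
Z = 47424 (Z = (-140 + 348)*228 = 208*228 = 47424)
(44969 - 239171)*(-247025 + Z) = (44969 - 239171)*(-247025 + 47424) = -194202*(-199601) = 38762913402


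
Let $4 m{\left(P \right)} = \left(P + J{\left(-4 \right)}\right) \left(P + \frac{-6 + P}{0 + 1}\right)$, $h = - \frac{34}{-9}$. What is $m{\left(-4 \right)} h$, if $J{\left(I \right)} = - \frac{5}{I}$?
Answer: $\frac{1309}{36} \approx 36.361$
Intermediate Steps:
$h = \frac{34}{9}$ ($h = \left(-34\right) \left(- \frac{1}{9}\right) = \frac{34}{9} \approx 3.7778$)
$m{\left(P \right)} = \frac{\left(-6 + 2 P\right) \left(\frac{5}{4} + P\right)}{4}$ ($m{\left(P \right)} = \frac{\left(P - \frac{5}{-4}\right) \left(P + \frac{-6 + P}{0 + 1}\right)}{4} = \frac{\left(P - - \frac{5}{4}\right) \left(P + \frac{-6 + P}{1}\right)}{4} = \frac{\left(P + \frac{5}{4}\right) \left(P + \left(-6 + P\right) 1\right)}{4} = \frac{\left(\frac{5}{4} + P\right) \left(P + \left(-6 + P\right)\right)}{4} = \frac{\left(\frac{5}{4} + P\right) \left(-6 + 2 P\right)}{4} = \frac{\left(-6 + 2 P\right) \left(\frac{5}{4} + P\right)}{4}$)
$m{\left(-4 \right)} h = \left(- \frac{15}{8} + \frac{\left(-4\right)^{2}}{2} - - \frac{7}{2}\right) \frac{34}{9} = \left(- \frac{15}{8} + \frac{1}{2} \cdot 16 + \frac{7}{2}\right) \frac{34}{9} = \left(- \frac{15}{8} + 8 + \frac{7}{2}\right) \frac{34}{9} = \frac{77}{8} \cdot \frac{34}{9} = \frac{1309}{36}$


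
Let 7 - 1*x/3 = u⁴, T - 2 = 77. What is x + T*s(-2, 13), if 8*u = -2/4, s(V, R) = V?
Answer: -8978435/65536 ≈ -137.00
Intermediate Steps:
u = -1/16 (u = (-2/4)/8 = (-2*¼)/8 = (⅛)*(-½) = -1/16 ≈ -0.062500)
T = 79 (T = 2 + 77 = 79)
x = 1376253/65536 (x = 21 - 3*(-1/16)⁴ = 21 - 3*1/65536 = 21 - 3/65536 = 1376253/65536 ≈ 21.000)
x + T*s(-2, 13) = 1376253/65536 + 79*(-2) = 1376253/65536 - 158 = -8978435/65536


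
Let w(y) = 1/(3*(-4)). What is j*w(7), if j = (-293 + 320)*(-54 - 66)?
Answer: 270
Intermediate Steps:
j = -3240 (j = 27*(-120) = -3240)
w(y) = -1/12 (w(y) = 1/(-12) = -1/12)
j*w(7) = -3240*(-1/12) = 270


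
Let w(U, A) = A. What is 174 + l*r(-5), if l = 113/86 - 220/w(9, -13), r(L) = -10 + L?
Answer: -111303/1118 ≈ -99.555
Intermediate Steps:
l = 20389/1118 (l = 113/86 - 220/(-13) = 113*(1/86) - 220*(-1/13) = 113/86 + 220/13 = 20389/1118 ≈ 18.237)
174 + l*r(-5) = 174 + 20389*(-10 - 5)/1118 = 174 + (20389/1118)*(-15) = 174 - 305835/1118 = -111303/1118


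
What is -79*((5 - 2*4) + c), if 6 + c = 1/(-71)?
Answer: 50560/71 ≈ 712.11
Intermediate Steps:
c = -427/71 (c = -6 + 1/(-71) = -6 - 1/71 = -427/71 ≈ -6.0141)
-79*((5 - 2*4) + c) = -79*((5 - 2*4) - 427/71) = -79*((5 - 8) - 427/71) = -79*(-3 - 427/71) = -79*(-640/71) = 50560/71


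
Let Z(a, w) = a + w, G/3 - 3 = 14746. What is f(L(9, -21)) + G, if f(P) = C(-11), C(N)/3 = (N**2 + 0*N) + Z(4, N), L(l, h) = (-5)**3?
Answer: 44589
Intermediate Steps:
L(l, h) = -125
G = 44247 (G = 9 + 3*14746 = 9 + 44238 = 44247)
C(N) = 12 + 3*N + 3*N**2 (C(N) = 3*((N**2 + 0*N) + (4 + N)) = 3*((N**2 + 0) + (4 + N)) = 3*(N**2 + (4 + N)) = 3*(4 + N + N**2) = 12 + 3*N + 3*N**2)
f(P) = 342 (f(P) = 12 + 3*(-11) + 3*(-11)**2 = 12 - 33 + 3*121 = 12 - 33 + 363 = 342)
f(L(9, -21)) + G = 342 + 44247 = 44589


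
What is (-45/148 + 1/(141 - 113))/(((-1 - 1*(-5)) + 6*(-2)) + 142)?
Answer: -139/69412 ≈ -0.0020025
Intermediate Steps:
(-45/148 + 1/(141 - 113))/(((-1 - 1*(-5)) + 6*(-2)) + 142) = (-45*1/148 + 1/28)/(((-1 + 5) - 12) + 142) = (-45/148 + 1/28)/((4 - 12) + 142) = -139/518/(-8 + 142) = -139/518/134 = (1/134)*(-139/518) = -139/69412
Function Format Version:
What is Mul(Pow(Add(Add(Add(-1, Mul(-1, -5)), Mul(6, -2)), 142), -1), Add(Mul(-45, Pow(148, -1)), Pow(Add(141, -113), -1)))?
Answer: Rational(-139, 69412) ≈ -0.0020025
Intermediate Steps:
Mul(Pow(Add(Add(Add(-1, Mul(-1, -5)), Mul(6, -2)), 142), -1), Add(Mul(-45, Pow(148, -1)), Pow(Add(141, -113), -1))) = Mul(Pow(Add(Add(Add(-1, 5), -12), 142), -1), Add(Mul(-45, Rational(1, 148)), Pow(28, -1))) = Mul(Pow(Add(Add(4, -12), 142), -1), Add(Rational(-45, 148), Rational(1, 28))) = Mul(Pow(Add(-8, 142), -1), Rational(-139, 518)) = Mul(Pow(134, -1), Rational(-139, 518)) = Mul(Rational(1, 134), Rational(-139, 518)) = Rational(-139, 69412)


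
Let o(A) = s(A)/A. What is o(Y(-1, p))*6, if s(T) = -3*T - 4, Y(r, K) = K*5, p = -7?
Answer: -606/35 ≈ -17.314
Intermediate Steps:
Y(r, K) = 5*K
s(T) = -4 - 3*T
o(A) = (-4 - 3*A)/A
o(Y(-1, p))*6 = (-3 - 4/(5*(-7)))*6 = (-3 - 4/(-35))*6 = (-3 - 4*(-1/35))*6 = (-3 + 4/35)*6 = -101/35*6 = -606/35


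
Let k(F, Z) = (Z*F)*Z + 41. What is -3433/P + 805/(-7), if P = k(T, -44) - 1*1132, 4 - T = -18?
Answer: -4776048/41501 ≈ -115.08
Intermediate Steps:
T = 22 (T = 4 - 1*(-18) = 4 + 18 = 22)
k(F, Z) = 41 + F*Z**2 (k(F, Z) = (F*Z)*Z + 41 = F*Z**2 + 41 = 41 + F*Z**2)
P = 41501 (P = (41 + 22*(-44)**2) - 1*1132 = (41 + 22*1936) - 1132 = (41 + 42592) - 1132 = 42633 - 1132 = 41501)
-3433/P + 805/(-7) = -3433/41501 + 805/(-7) = -3433*1/41501 + 805*(-1/7) = -3433/41501 - 115 = -4776048/41501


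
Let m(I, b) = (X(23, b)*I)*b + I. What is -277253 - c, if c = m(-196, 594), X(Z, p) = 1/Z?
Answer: -6255887/23 ≈ -2.7200e+5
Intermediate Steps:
m(I, b) = I + I*b/23 (m(I, b) = (I/23)*b + I = I*b/23 + I = I + I*b/23)
c = -120932/23 (c = (1/23)*(-196)*(23 + 594) = (1/23)*(-196)*617 = -120932/23 ≈ -5257.9)
-277253 - c = -277253 - 1*(-120932/23) = -277253 + 120932/23 = -6255887/23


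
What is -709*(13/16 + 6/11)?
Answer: -169451/176 ≈ -962.79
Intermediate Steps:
-709*(13/16 + 6/11) = -709*239/176 = -169451/176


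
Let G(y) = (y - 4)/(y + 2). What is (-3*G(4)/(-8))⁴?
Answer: 0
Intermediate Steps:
G(y) = (-4 + y)/(2 + y)
(-3*G(4)/(-8))⁴ = (-3*(-4 + 4)/(2 + 4)/(-8))⁴ = (-3*0/6*(-⅛))⁴ = (-0/2*(-⅛))⁴ = (-3*0*(-⅛))⁴ = (0*(-⅛))⁴ = 0⁴ = 0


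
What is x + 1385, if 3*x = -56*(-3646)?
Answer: 208331/3 ≈ 69444.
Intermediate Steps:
x = 204176/3 (x = (-56*(-3646))/3 = (1/3)*204176 = 204176/3 ≈ 68059.)
x + 1385 = 204176/3 + 1385 = 208331/3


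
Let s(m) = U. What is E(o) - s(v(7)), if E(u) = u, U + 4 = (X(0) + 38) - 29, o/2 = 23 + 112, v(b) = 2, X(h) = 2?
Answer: 263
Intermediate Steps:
o = 270 (o = 2*(23 + 112) = 2*135 = 270)
U = 7 (U = -4 + ((2 + 38) - 29) = -4 + (40 - 29) = -4 + 11 = 7)
s(m) = 7
E(o) - s(v(7)) = 270 - 1*7 = 270 - 7 = 263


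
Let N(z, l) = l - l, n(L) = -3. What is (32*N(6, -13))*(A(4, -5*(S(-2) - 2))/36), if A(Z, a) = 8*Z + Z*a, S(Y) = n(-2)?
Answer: 0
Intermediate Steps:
S(Y) = -3
N(z, l) = 0
(32*N(6, -13))*(A(4, -5*(S(-2) - 2))/36) = (32*0)*((4*(8 - 5*(-3 - 2)))/36) = 0*((4*(8 - 5*(-5)))*(1/36)) = 0*((4*(8 + 25))*(1/36)) = 0*((4*33)*(1/36)) = 0*(132*(1/36)) = 0*(11/3) = 0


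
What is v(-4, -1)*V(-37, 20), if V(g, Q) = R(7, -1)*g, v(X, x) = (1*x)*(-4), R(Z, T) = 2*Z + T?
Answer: -1924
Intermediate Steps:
R(Z, T) = T + 2*Z
v(X, x) = -4*x (v(X, x) = x*(-4) = -4*x)
V(g, Q) = 13*g (V(g, Q) = (-1 + 2*7)*g = (-1 + 14)*g = 13*g)
v(-4, -1)*V(-37, 20) = (-4*(-1))*(13*(-37)) = 4*(-481) = -1924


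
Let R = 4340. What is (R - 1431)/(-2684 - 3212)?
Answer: -2909/5896 ≈ -0.49339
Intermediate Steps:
(R - 1431)/(-2684 - 3212) = (4340 - 1431)/(-2684 - 3212) = 2909/(-5896) = 2909*(-1/5896) = -2909/5896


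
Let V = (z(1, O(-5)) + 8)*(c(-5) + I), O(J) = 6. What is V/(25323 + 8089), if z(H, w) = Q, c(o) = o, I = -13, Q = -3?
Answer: -45/16706 ≈ -0.0026936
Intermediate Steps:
z(H, w) = -3
V = -90 (V = (-3 + 8)*(-5 - 13) = 5*(-18) = -90)
V/(25323 + 8089) = -90/(25323 + 8089) = -90/33412 = -90*1/33412 = -45/16706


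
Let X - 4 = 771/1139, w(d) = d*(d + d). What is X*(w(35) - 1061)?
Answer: 7399203/1139 ≈ 6496.2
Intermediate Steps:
w(d) = 2*d**2 (w(d) = d*(2*d) = 2*d**2)
X = 5327/1139 (X = 4 + 771/1139 = 5327/1139 ≈ 4.6769)
X*(w(35) - 1061) = 5327*(2*35**2 - 1061)/1139 = 5327*(2*1225 - 1061)/1139 = 5327*(2450 - 1061)/1139 = (5327/1139)*1389 = 7399203/1139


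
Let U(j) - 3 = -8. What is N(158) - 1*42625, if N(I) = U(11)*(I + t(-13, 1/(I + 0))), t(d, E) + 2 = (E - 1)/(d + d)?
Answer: -178308525/4108 ≈ -43405.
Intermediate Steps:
U(j) = -5 (U(j) = 3 - 8 = -5)
t(d, E) = -2 + (-1 + E)/(2*d) (t(d, E) = -2 + (E - 1)/(d + d) = -2 + (-1 + E)/((2*d)) = -2 + (-1 + E)*(1/(2*d)) = -2 + (-1 + E)/(2*d))
N(I) = 255/26 - 5*I + 5/(26*I) (N(I) = -5*(I + (1/2)*(-1 + 1/(I + 0) - 4*(-13))/(-13)) = -5*(I + (1/2)*(-1/13)*(-1 + 1/I + 52)) = -5*(I + (1/2)*(-1/13)*(51 + 1/I)) = -5*(I + (-51/26 - 1/(26*I))) = -5*(-51/26 + I - 1/(26*I)) = 255/26 - 5*I + 5/(26*I))
N(158) - 1*42625 = (255/26 - 5*158 + (5/26)/158) - 1*42625 = (255/26 - 790 + (5/26)*(1/158)) - 42625 = (255/26 - 790 + 5/4108) - 42625 = -3205025/4108 - 42625 = -178308525/4108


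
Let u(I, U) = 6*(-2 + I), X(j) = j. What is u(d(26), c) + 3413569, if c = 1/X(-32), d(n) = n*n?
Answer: 3417613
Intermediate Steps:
d(n) = n²
c = -1/32 (c = 1/(-32) = -1/32 ≈ -0.031250)
u(I, U) = -12 + 6*I
u(d(26), c) + 3413569 = (-12 + 6*26²) + 3413569 = (-12 + 6*676) + 3413569 = (-12 + 4056) + 3413569 = 4044 + 3413569 = 3417613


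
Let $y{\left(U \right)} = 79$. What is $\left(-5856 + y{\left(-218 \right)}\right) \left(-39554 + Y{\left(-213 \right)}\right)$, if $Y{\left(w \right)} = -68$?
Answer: $228896294$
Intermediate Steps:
$\left(-5856 + y{\left(-218 \right)}\right) \left(-39554 + Y{\left(-213 \right)}\right) = \left(-5856 + 79\right) \left(-39554 - 68\right) = \left(-5777\right) \left(-39622\right) = 228896294$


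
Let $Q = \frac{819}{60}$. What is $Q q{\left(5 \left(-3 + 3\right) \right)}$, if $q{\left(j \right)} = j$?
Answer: $0$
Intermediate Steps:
$Q = \frac{273}{20}$ ($Q = 819 \cdot \frac{1}{60} = \frac{273}{20} \approx 13.65$)
$Q q{\left(5 \left(-3 + 3\right) \right)} = \frac{273 \cdot 5 \left(-3 + 3\right)}{20} = \frac{273 \cdot 5 \cdot 0}{20} = \frac{273}{20} \cdot 0 = 0$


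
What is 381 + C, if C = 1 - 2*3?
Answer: 376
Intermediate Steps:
C = -5 (C = 1 - 6 = -5)
381 + C = 381 - 5 = 376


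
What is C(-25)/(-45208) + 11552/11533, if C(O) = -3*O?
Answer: 27440939/27441256 ≈ 0.99999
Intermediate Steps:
C(-25)/(-45208) + 11552/11533 = -3*(-25)/(-45208) + 11552/11533 = 75*(-1/45208) + 11552*(1/11533) = -75/45208 + 608/607 = 27440939/27441256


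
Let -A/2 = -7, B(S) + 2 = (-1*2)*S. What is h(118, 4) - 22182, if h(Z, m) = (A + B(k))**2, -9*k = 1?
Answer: -1784642/81 ≈ -22033.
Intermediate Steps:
k = -1/9 (k = -1/9*1 = -1/9 ≈ -0.11111)
B(S) = -2 - 2*S (B(S) = -2 + (-1*2)*S = -2 - 2*S)
A = 14 (A = -2*(-7) = 14)
h(Z, m) = 12100/81 (h(Z, m) = (14 + (-2 - 2*(-1/9)))**2 = (14 + (-2 + 2/9))**2 = (14 - 16/9)**2 = (110/9)**2 = 12100/81)
h(118, 4) - 22182 = 12100/81 - 22182 = -1784642/81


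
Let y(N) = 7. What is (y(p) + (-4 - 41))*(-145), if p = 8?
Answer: 5510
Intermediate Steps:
(y(p) + (-4 - 41))*(-145) = (7 + (-4 - 41))*(-145) = (7 - 45)*(-145) = -38*(-145) = 5510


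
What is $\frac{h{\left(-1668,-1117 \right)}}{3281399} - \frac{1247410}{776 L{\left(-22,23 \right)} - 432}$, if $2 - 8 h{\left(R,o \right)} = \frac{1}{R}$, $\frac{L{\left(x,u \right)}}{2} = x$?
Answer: $\frac{72633413744411}{2013269821728} \approx 36.077$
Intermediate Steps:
$L{\left(x,u \right)} = 2 x$
$h{\left(R,o \right)} = \frac{1}{4} - \frac{1}{8 R}$
$\frac{h{\left(-1668,-1117 \right)}}{3281399} - \frac{1247410}{776 L{\left(-22,23 \right)} - 432} = \frac{\frac{1}{8} \frac{1}{-1668} \left(-1 + 2 \left(-1668\right)\right)}{3281399} - \frac{1247410}{776 \cdot 2 \left(-22\right) - 432} = \frac{1}{8} \left(- \frac{1}{1668}\right) \left(-1 - 3336\right) \frac{1}{3281399} - \frac{1247410}{776 \left(-44\right) - 432} = \frac{1}{8} \left(- \frac{1}{1668}\right) \left(-3337\right) \frac{1}{3281399} - \frac{1247410}{-34144 - 432} = \frac{3337}{13344} \cdot \frac{1}{3281399} - \frac{1247410}{-34576} = \frac{71}{931638048} - - \frac{623705}{17288} = \frac{71}{931638048} + \frac{623705}{17288} = \frac{72633413744411}{2013269821728}$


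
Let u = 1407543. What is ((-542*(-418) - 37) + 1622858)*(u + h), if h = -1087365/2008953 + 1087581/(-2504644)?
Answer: 1455325352994024127354619/559079119748 ≈ 2.6031e+12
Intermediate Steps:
h = -1636120445251/1677237359244 (h = -1087365*1/2008953 + 1087581*(-1/2504644) = -362455/669651 - 1087581/2504644 = -1636120445251/1677237359244 ≈ -0.97548)
((-542*(-418) - 37) + 1622858)*(u + h) = ((-542*(-418) - 37) + 1622858)*(1407543 - 1636120445251/1677237359244) = ((226556 - 37) + 1622858)*(2360782068221932241/1677237359244) = (226519 + 1622858)*(2360782068221932241/1677237359244) = 1849377*(2360782068221932241/1677237359244) = 1455325352994024127354619/559079119748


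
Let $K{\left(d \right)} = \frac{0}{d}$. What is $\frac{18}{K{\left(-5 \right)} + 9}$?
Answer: $2$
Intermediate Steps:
$K{\left(d \right)} = 0$
$\frac{18}{K{\left(-5 \right)} + 9} = \frac{18}{0 + 9} = \frac{18}{9} = 18 \cdot \frac{1}{9} = 2$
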